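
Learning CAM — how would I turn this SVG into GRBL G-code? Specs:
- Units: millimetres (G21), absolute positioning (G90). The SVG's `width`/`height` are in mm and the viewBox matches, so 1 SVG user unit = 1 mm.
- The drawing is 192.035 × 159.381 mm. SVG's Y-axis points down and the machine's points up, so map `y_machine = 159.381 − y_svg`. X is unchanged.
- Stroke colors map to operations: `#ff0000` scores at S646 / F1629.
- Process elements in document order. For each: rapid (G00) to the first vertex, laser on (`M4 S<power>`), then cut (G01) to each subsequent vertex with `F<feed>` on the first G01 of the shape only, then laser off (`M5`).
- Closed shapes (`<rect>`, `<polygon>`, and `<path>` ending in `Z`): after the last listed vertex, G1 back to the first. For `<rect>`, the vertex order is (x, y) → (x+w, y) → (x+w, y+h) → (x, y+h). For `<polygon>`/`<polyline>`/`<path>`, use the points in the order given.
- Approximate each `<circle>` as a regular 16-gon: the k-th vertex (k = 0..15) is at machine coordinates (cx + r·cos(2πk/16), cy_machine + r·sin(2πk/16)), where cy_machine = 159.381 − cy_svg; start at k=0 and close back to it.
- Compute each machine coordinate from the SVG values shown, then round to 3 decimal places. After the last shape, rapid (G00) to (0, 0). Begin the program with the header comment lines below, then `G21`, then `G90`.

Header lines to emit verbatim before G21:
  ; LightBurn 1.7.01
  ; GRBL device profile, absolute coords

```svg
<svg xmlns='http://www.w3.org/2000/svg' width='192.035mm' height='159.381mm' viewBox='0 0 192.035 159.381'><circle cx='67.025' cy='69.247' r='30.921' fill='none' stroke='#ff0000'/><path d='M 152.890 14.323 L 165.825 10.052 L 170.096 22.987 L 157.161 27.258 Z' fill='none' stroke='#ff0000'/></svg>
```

viewBox `0 0 192.035 159.381` with mm width/height → 1 unit = 1 mm. Flip: y_m = 159.381 − y_svg.

**Shape 1** — `<circle>` circle, stroke `#ff0000` → score (S646, F1629). Machine vertices: (97.946,90.134) → (95.592,101.967) → (88.889,111.998) → (78.858,118.701) → (67.025,121.055) → (55.192,118.701) → (45.161,111.998) → (38.458,101.967) → (36.104,90.134) → (38.458,78.301) → (45.161,68.270) → (55.192,61.567) → (67.025,59.213) → (78.858,61.567) → (88.889,68.270) → (95.592,78.301) → (97.946,90.134). Closed: final G1 returns to the first vertex.

**Shape 2** — `<path>` regular polygon, stroke `#ff0000` → score (S646, F1629). Machine vertices: (152.890,145.058) → (165.825,149.329) → (170.096,136.394) → (157.161,132.123) → (152.890,145.058). Closed: final G1 returns to the first vertex.

; LightBurn 1.7.01
; GRBL device profile, absolute coords
G21
G90
G00 X97.946 Y90.134
M4 S646
G01 X95.592 Y101.967 F1629
G01 X88.889 Y111.998
G01 X78.858 Y118.701
G01 X67.025 Y121.055
G01 X55.192 Y118.701
G01 X45.161 Y111.998
G01 X38.458 Y101.967
G01 X36.104 Y90.134
G01 X38.458 Y78.301
G01 X45.161 Y68.270
G01 X55.192 Y61.567
G01 X67.025 Y59.213
G01 X78.858 Y61.567
G01 X88.889 Y68.270
G01 X95.592 Y78.301
G01 X97.946 Y90.134
M5
G00 X152.890 Y145.058
M4 S646
G01 X165.825 Y149.329 F1629
G01 X170.096 Y136.394
G01 X157.161 Y132.123
G01 X152.890 Y145.058
M5
G00 X0.000 Y0.000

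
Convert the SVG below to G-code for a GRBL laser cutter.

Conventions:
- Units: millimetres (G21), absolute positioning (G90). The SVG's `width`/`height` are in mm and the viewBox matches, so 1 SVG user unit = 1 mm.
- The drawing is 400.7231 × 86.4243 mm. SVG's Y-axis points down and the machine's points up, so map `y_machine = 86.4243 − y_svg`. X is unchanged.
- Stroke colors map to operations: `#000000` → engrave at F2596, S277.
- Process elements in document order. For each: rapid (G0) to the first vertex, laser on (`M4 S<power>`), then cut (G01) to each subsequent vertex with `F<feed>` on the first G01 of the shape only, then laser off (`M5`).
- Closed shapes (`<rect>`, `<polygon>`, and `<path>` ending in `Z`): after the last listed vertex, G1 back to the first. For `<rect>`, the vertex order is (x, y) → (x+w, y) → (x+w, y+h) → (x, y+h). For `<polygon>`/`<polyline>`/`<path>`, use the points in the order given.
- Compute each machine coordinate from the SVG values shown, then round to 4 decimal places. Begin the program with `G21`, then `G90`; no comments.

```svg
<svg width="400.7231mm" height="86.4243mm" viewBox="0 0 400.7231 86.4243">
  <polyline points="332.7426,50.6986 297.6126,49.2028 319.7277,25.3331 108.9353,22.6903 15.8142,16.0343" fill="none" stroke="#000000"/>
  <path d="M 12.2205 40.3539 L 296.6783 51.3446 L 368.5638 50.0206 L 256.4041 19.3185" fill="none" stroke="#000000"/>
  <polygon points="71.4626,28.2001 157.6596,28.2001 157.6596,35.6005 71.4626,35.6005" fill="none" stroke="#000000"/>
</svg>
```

G21
G90
G0 X332.7426 Y35.7257
M4 S277
G01 X297.6126 Y37.2215 F2596
G01 X319.7277 Y61.0912
G01 X108.9353 Y63.7340
G01 X15.8142 Y70.3900
M5
G0 X12.2205 Y46.0704
M4 S277
G01 X296.6783 Y35.0797 F2596
G01 X368.5638 Y36.4037
G01 X256.4041 Y67.1058
M5
G0 X71.4626 Y58.2242
M4 S277
G01 X157.6596 Y58.2242 F2596
G01 X157.6596 Y50.8238
G01 X71.4626 Y50.8238
G01 X71.4626 Y58.2242
M5

Since the viewBox matches the mm dimensions, user units are millimetres directly. The only transform is the Y-flip y_m = 86.4243 − y_svg.

Shape 1 is a open polyline drawn with `<polyline>`. Its stroke #000000 means engrave at S277, F2596. After flipping Y the toolpath is (332.7426,35.7257) → (297.6126,37.2215) → (319.7277,61.0912) → (108.9353,63.7340) → (15.8142,70.3900).

Shape 2 is a open polyline drawn with `<path>`. Its stroke #000000 means engrave at S277, F2596. After flipping Y the toolpath is (12.2205,46.0704) → (296.6783,35.0797) → (368.5638,36.4037) → (256.4041,67.1058).

Shape 3 is a rectangle drawn with `<polygon>`. Its stroke #000000 means engrave at S277, F2596. After flipping Y the toolpath is (71.4626,58.2242) → (157.6596,58.2242) → (157.6596,50.8238) → (71.4626,50.8238) → (71.4626,58.2242), returning to the start.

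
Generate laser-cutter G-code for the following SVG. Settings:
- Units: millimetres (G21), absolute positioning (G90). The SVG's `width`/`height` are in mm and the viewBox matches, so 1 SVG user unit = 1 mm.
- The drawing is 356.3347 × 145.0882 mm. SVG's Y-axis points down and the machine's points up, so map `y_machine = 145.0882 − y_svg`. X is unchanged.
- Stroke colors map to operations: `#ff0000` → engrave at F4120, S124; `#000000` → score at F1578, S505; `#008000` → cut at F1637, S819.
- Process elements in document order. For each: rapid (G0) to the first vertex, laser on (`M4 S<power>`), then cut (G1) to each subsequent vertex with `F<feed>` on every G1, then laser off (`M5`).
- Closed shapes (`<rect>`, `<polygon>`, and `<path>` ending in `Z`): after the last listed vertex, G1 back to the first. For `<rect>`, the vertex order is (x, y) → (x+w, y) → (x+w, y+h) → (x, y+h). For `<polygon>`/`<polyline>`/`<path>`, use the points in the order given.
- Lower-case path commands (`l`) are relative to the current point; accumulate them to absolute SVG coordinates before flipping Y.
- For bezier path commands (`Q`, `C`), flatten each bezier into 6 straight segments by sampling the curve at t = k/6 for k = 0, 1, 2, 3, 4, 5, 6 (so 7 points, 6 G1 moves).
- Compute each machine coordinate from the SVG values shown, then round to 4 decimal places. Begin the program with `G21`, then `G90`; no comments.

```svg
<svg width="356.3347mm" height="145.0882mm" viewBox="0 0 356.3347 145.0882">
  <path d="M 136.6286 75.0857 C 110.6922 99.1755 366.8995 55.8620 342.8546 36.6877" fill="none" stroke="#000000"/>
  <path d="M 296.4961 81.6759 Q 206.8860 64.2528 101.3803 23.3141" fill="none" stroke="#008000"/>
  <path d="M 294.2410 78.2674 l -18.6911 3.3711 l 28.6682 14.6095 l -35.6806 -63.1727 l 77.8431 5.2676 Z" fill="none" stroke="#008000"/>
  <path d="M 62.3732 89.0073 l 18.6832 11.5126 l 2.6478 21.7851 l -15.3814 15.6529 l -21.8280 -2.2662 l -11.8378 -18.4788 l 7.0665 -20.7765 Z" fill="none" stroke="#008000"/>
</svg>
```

G21
G90
G0 X136.6286 Y70.0025
M4 S505
G1 X144.5687 Y63.1507 F1578
G1 X183.9106 Y64.9900 F1578
G1 X239.0323 Y72.9775 F1578
G1 X294.3116 Y84.5703 F1578
G1 X334.1264 Y97.2256 F1578
G1 X342.8546 Y108.4005 F1578
M5
G0 X296.4961 Y63.4123
M4 S819
G1 X266.1845 Y69.8732 F1637
G1 X234.9899 Y77.6405 F1637
G1 X202.9121 Y86.7143 F1637
G1 X169.9513 Y97.0945 F1637
G1 X136.1073 Y108.7811 F1637
G1 X101.3803 Y121.7741 F1637
M5
G0 X294.2410 Y66.8208
M4 S819
G1 X275.5499 Y63.4497 F1637
G1 X304.2181 Y48.8402 F1637
G1 X268.5375 Y112.0129 F1637
G1 X346.3806 Y106.7453 F1637
G1 X294.2410 Y66.8208 F1637
M5
G0 X62.3732 Y56.0809
M4 S819
G1 X81.0564 Y44.5683 F1637
G1 X83.7042 Y22.7832 F1637
G1 X68.3228 Y7.1303 F1637
G1 X46.4948 Y9.3965 F1637
G1 X34.6570 Y27.8753 F1637
G1 X41.7235 Y48.6518 F1637
G1 X62.3732 Y56.0809 F1637
M5

1 u = 1 mm; y_m = 145.0882 − y.

[1] `<path>` cubic bezier, #000000→score S505 F1578: (136.6286,70.0025) → (144.5687,63.1507) → (183.9106,64.9900) → (239.0323,72.9775) → (294.3116,84.5703) → (334.1264,97.2256) → (342.8546,108.4005)

[2] `<path>` quadratic bezier, #008000→cut S819 F1637: (296.4961,63.4123) → (266.1845,69.8732) → (234.9899,77.6405) → (202.9121,86.7143) → (169.9513,97.0945) → (136.1073,108.7811) → (101.3803,121.7741)

[3] `<path>` closed polygon, #008000→cut S819 F1637: (294.2410,66.8208) → (275.5499,63.4497) → (304.2181,48.8402) → (268.5375,112.0129) → (346.3806,106.7453) → (294.2410,66.8208) (closed)

[4] `<path>` regular polygon, #008000→cut S819 F1637: (62.3732,56.0809) → (81.0564,44.5683) → (83.7042,22.7832) → (68.3228,7.1303) → (46.4948,9.3965) → (34.6570,27.8753) → (41.7235,48.6518) → (62.3732,56.0809) (closed)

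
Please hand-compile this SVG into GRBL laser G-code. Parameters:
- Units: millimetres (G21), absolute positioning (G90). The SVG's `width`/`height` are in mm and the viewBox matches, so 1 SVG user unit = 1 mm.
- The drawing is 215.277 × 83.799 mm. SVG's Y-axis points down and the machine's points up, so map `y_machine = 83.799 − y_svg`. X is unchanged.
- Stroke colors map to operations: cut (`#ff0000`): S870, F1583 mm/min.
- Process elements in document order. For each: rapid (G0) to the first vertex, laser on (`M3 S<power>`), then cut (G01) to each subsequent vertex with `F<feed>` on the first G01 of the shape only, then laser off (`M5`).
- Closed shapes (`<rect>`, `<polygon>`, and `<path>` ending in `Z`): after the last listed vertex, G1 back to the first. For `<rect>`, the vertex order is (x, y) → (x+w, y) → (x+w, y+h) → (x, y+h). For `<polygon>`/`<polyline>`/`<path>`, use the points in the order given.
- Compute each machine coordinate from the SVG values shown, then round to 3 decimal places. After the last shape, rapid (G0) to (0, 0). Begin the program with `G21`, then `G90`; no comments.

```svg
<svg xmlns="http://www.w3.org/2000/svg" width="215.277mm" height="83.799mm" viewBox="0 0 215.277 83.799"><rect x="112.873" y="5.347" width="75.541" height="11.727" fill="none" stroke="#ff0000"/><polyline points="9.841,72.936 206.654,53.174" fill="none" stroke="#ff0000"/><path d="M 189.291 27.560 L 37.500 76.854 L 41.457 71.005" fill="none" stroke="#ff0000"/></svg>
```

G21
G90
G0 X112.873 Y78.452
M3 S870
G01 X188.414 Y78.452 F1583
G01 X188.414 Y66.725
G01 X112.873 Y66.725
G01 X112.873 Y78.452
M5
G0 X9.841 Y10.863
M3 S870
G01 X206.654 Y30.625 F1583
M5
G0 X189.291 Y56.239
M3 S870
G01 X37.500 Y6.945 F1583
G01 X41.457 Y12.794
M5
G0 X0.000 Y0.000

viewBox `0 0 215.277 83.799` with mm width/height → 1 unit = 1 mm. Flip: y_m = 83.799 − y_svg.

**Shape 1** — `<rect>` rectangle, stroke `#ff0000` → cut (S870, F1583). Machine vertices: (112.873,78.452) → (188.414,78.452) → (188.414,66.725) → (112.873,66.725) → (112.873,78.452). Closed: final G1 returns to the first vertex.

**Shape 2** — `<polyline>` line segment, stroke `#ff0000` → cut (S870, F1583). Machine vertices: (9.841,10.863) → (206.654,30.625). Open path.

**Shape 3** — `<path>` open polyline, stroke `#ff0000` → cut (S870, F1583). Machine vertices: (189.291,56.239) → (37.500,6.945) → (41.457,12.794). Open path.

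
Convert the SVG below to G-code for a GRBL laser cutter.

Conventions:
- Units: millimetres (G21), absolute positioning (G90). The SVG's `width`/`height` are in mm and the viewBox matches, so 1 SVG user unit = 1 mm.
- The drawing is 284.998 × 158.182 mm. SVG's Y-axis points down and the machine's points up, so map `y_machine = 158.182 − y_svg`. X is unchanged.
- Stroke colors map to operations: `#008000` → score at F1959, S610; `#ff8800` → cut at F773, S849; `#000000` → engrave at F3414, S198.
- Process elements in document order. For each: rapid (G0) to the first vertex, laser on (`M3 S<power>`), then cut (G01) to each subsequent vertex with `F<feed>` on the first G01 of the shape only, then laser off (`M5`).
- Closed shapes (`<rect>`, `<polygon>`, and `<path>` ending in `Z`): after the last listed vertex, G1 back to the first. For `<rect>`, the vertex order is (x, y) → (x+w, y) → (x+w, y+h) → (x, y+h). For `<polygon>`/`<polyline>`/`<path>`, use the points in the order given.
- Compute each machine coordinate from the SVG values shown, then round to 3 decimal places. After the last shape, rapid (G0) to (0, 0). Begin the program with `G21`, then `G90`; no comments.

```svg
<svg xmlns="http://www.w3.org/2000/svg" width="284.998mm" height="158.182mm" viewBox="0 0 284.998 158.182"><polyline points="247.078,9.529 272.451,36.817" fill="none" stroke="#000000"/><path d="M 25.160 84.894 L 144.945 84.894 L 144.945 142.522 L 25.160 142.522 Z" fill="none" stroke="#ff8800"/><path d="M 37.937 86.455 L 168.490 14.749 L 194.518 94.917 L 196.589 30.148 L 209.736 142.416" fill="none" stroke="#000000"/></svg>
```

G21
G90
G0 X247.078 Y148.653
M3 S198
G01 X272.451 Y121.365 F3414
M5
G0 X25.160 Y73.288
M3 S849
G01 X144.945 Y73.288 F773
G01 X144.945 Y15.660
G01 X25.160 Y15.660
G01 X25.160 Y73.288
M5
G0 X37.937 Y71.727
M3 S198
G01 X168.490 Y143.433 F3414
G01 X194.518 Y63.265
G01 X196.589 Y128.034
G01 X209.736 Y15.766
M5
G0 X0.000 Y0.000

viewBox `0 0 284.998 158.182` with mm width/height → 1 unit = 1 mm. Flip: y_m = 158.182 − y_svg.

**Shape 1** — `<polyline>` line segment, stroke `#000000` → engrave (S198, F3414). Machine vertices: (247.078,148.653) → (272.451,121.365). Open path.

**Shape 2** — `<path>` rectangle, stroke `#ff8800` → cut (S849, F773). Machine vertices: (25.160,73.288) → (144.945,73.288) → (144.945,15.660) → (25.160,15.660) → (25.160,73.288). Closed: final G1 returns to the first vertex.

**Shape 3** — `<path>` open polyline, stroke `#000000` → engrave (S198, F3414). Machine vertices: (37.937,71.727) → (168.490,143.433) → (194.518,63.265) → (196.589,128.034) → (209.736,15.766). Open path.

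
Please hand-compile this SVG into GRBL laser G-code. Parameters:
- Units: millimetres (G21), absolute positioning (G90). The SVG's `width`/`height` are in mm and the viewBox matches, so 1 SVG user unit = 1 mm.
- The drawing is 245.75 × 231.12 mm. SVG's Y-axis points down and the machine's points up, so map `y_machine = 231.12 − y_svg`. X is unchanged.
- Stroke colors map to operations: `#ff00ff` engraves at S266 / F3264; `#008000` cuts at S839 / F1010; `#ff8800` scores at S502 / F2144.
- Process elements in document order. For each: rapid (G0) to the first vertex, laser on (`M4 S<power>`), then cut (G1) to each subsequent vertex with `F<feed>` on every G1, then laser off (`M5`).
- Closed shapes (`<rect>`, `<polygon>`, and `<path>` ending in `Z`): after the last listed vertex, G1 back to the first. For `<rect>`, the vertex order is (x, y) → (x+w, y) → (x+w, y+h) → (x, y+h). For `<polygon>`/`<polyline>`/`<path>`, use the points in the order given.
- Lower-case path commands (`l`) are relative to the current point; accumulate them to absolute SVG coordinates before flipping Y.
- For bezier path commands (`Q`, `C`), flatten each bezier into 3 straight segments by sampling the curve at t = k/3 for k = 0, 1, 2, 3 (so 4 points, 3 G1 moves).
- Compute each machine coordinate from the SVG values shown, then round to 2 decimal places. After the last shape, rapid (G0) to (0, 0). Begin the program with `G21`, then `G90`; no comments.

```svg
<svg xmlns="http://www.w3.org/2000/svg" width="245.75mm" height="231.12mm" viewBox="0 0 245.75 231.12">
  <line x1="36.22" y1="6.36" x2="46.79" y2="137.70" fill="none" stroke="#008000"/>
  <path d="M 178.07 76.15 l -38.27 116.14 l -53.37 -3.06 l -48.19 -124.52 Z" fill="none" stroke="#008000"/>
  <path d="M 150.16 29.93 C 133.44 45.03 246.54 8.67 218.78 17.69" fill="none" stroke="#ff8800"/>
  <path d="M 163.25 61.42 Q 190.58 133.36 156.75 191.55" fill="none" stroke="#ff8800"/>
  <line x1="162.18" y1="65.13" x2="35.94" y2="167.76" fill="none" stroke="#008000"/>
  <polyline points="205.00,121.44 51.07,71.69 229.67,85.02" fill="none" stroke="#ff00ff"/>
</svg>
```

G21
G90
G0 X36.22 Y224.76
M4 S839
G1 X46.79 Y93.42 F1010
M5
G0 X178.07 Y154.97
M4 S839
G1 X139.80 Y38.83 F1010
G1 X86.43 Y41.89 F1010
G1 X38.24 Y166.41 F1010
G1 X178.07 Y154.97 F1010
M5
G0 X150.16 Y201.19
M4 S502
G1 X166.69 Y199.66 F2144
G1 X209.61 Y210.91 F2144
G1 X218.78 Y213.43 F2144
M5
G0 X163.25 Y169.70
M4 S502
G1 X174.67 Y123.27 F2144
G1 X172.51 Y79.89 F2144
G1 X156.75 Y39.57 F2144
M5
G0 X162.18 Y165.99
M4 S839
G1 X35.94 Y63.36 F1010
M5
G0 X205.00 Y109.68
M4 S266
G1 X51.07 Y159.43 F3264
G1 X229.67 Y146.10 F3264
M5
G0 X0.00 Y0.00

1 u = 1 mm; y_m = 231.12 − y.

[1] `<line>` line segment, #008000→cut S839 F1010: (36.22,224.76) → (46.79,93.42)

[2] `<path>` closed polygon, #008000→cut S839 F1010: (178.07,154.97) → (139.80,38.83) → (86.43,41.89) → (38.24,166.41) → (178.07,154.97) (closed)

[3] `<path>` cubic bezier, #ff8800→score S502 F2144: (150.16,201.19) → (166.69,199.66) → (209.61,210.91) → (218.78,213.43)

[4] `<path>` quadratic bezier, #ff8800→score S502 F2144: (163.25,169.70) → (174.67,123.27) → (172.51,79.89) → (156.75,39.57)

[5] `<line>` line segment, #008000→cut S839 F1010: (162.18,165.99) → (35.94,63.36)

[6] `<polyline>` open polyline, #ff00ff→engrave S266 F3264: (205.00,109.68) → (51.07,159.43) → (229.67,146.10)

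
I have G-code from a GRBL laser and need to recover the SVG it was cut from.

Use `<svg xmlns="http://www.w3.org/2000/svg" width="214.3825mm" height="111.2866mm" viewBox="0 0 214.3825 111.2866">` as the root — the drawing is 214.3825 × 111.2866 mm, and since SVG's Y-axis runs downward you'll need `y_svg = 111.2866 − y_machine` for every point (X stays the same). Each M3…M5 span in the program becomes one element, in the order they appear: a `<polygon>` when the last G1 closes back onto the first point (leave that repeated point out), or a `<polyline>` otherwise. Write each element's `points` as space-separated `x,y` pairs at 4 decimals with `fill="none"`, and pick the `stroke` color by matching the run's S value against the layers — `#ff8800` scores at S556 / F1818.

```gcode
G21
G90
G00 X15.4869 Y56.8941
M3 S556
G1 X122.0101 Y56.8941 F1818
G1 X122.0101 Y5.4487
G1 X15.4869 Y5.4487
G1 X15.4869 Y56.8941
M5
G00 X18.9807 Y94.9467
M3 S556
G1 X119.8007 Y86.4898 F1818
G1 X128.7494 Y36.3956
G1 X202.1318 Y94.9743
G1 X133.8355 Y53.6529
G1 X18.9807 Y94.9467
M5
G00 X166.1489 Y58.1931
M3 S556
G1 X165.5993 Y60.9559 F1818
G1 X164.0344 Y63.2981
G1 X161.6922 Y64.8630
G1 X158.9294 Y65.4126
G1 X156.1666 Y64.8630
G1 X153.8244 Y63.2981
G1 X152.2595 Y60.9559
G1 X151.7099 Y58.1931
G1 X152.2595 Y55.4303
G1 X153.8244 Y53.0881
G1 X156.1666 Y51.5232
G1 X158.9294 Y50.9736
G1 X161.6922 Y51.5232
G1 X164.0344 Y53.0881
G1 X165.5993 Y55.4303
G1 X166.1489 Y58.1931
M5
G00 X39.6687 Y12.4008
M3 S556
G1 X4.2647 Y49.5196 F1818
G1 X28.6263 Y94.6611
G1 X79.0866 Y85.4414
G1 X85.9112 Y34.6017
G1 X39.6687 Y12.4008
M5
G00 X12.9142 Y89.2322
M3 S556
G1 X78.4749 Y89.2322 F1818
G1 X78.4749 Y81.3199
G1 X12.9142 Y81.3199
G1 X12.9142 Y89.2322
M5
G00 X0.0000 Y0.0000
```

Each laser-on run becomes one SVG element. Flip Y back into SVG space with y_svg = 111.2866 − y_machine. Every run uses S556, so all elements get stroke `#ff8800` (score).

Run 1: The run returns to its start, so emit a `<polygon>` with points (Y-flipped): 15.4869,54.3925 122.0101,54.3925 122.0101,105.8379 15.4869,105.8379.

Run 2: The run returns to its start, so emit a `<polygon>` with points (Y-flipped): 18.9807,16.3399 119.8007,24.7968 128.7494,74.8910 202.1318,16.3123 133.8355,57.6337.

Run 3: The run returns to its start, so emit a `<polygon>` with points (Y-flipped): 166.1489,53.0935 165.5993,50.3307 164.0344,47.9885 161.6922,46.4236 158.9294,45.8740 156.1666,46.4236 153.8244,47.9885 152.2595,50.3307 151.7099,53.0935 152.2595,55.8563 153.8244,58.1985 156.1666,59.7634 158.9294,60.3130 161.6922,59.7634 164.0344,58.1985 165.5993,55.8563.

Run 4: The run returns to its start, so emit a `<polygon>` with points (Y-flipped): 39.6687,98.8858 4.2647,61.7670 28.6263,16.6255 79.0866,25.8452 85.9112,76.6849.

Run 5: The run returns to its start, so emit a `<polygon>` with points (Y-flipped): 12.9142,22.0544 78.4749,22.0544 78.4749,29.9667 12.9142,29.9667.

<svg xmlns="http://www.w3.org/2000/svg" width="214.3825mm" height="111.2866mm" viewBox="0 0 214.3825 111.2866">
  <polygon points="15.4869,54.3925 122.0101,54.3925 122.0101,105.8379 15.4869,105.8379" fill="none" stroke="#ff8800"/>
  <polygon points="18.9807,16.3399 119.8007,24.7968 128.7494,74.8910 202.1318,16.3123 133.8355,57.6337" fill="none" stroke="#ff8800"/>
  <polygon points="166.1489,53.0935 165.5993,50.3307 164.0344,47.9885 161.6922,46.4236 158.9294,45.8740 156.1666,46.4236 153.8244,47.9885 152.2595,50.3307 151.7099,53.0935 152.2595,55.8563 153.8244,58.1985 156.1666,59.7634 158.9294,60.3130 161.6922,59.7634 164.0344,58.1985 165.5993,55.8563" fill="none" stroke="#ff8800"/>
  <polygon points="39.6687,98.8858 4.2647,61.7670 28.6263,16.6255 79.0866,25.8452 85.9112,76.6849" fill="none" stroke="#ff8800"/>
  <polygon points="12.9142,22.0544 78.4749,22.0544 78.4749,29.9667 12.9142,29.9667" fill="none" stroke="#ff8800"/>
</svg>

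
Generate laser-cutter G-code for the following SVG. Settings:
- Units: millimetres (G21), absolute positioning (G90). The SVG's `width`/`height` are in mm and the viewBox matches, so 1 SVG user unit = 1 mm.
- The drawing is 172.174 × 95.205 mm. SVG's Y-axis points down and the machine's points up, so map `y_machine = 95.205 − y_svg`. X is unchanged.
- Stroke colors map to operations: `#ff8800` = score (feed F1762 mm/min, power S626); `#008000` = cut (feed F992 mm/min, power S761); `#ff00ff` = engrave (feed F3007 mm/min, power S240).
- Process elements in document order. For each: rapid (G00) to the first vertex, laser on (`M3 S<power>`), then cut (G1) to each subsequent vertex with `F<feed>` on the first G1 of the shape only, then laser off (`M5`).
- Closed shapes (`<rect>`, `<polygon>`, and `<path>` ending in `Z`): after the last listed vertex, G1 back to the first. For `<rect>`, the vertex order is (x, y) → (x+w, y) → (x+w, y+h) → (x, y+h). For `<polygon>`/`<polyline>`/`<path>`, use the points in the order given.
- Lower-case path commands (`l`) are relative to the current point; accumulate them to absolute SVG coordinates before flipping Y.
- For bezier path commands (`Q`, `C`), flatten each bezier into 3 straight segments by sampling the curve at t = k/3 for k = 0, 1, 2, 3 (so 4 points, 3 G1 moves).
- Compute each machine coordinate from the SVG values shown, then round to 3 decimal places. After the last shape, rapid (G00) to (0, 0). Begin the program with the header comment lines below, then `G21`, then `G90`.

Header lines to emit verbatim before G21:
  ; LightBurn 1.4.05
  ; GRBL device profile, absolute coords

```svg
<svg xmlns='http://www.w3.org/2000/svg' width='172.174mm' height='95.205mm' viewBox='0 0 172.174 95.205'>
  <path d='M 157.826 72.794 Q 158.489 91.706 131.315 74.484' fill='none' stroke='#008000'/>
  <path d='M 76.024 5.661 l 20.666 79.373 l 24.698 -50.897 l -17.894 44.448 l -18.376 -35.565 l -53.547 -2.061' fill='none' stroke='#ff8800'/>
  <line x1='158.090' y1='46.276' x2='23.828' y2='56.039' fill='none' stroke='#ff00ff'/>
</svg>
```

viewBox `0 0 172.174 95.205` with mm width/height → 1 unit = 1 mm. Flip: y_m = 95.205 − y_svg.

**Shape 1** — `<path>` quadratic bezier, stroke `#008000` → cut (S761, F992). Control points (SVG): P0=(157.826,72.794), P1=(158.489,91.706), P2=(131.315,74.484); sampled at t=k/3. Machine vertices: (157.826,22.411) → (155.175,13.818) → (146.338,13.255) → (131.315,20.721). Open path.

**Shape 2** — `<path>` open polyline, stroke `#ff8800` → score (S626, F1762). Machine vertices: (76.024,89.544) → (96.690,10.171) → (121.388,61.068) → (103.494,16.620) → (85.118,52.185) → (31.571,54.246). Open path.

**Shape 3** — `<line>` line segment, stroke `#ff00ff` → engrave (S240, F3007). Machine vertices: (158.090,48.929) → (23.828,39.166). Open path.

; LightBurn 1.4.05
; GRBL device profile, absolute coords
G21
G90
G00 X157.826 Y22.411
M3 S761
G1 X155.175 Y13.818 F992
G1 X146.338 Y13.255
G1 X131.315 Y20.721
M5
G00 X76.024 Y89.544
M3 S626
G1 X96.690 Y10.171 F1762
G1 X121.388 Y61.068
G1 X103.494 Y16.620
G1 X85.118 Y52.185
G1 X31.571 Y54.246
M5
G00 X158.090 Y48.929
M3 S240
G1 X23.828 Y39.166 F3007
M5
G00 X0.000 Y0.000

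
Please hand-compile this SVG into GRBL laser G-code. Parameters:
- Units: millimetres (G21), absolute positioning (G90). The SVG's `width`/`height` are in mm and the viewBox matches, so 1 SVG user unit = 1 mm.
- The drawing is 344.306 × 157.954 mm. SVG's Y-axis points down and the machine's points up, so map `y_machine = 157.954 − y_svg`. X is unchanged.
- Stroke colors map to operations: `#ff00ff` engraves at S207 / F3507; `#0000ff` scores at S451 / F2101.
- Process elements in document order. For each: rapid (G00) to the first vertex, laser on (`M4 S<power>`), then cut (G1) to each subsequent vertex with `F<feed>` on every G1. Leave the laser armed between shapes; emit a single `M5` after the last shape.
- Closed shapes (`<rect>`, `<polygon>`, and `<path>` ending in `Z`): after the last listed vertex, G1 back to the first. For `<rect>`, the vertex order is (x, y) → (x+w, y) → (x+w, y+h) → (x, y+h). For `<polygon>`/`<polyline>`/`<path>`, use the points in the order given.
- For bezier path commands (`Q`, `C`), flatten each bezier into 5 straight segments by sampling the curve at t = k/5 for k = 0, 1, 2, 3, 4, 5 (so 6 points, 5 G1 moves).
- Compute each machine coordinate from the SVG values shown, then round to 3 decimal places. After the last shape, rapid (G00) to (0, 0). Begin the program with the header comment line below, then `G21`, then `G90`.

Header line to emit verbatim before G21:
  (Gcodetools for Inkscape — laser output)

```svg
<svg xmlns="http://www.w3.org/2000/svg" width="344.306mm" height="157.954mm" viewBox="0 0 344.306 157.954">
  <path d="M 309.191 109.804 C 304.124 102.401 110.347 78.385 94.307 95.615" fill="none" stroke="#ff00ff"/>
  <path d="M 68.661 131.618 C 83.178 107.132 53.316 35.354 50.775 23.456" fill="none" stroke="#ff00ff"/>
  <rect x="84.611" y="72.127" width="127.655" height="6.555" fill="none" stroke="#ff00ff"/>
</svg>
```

(Gcodetools for Inkscape — laser output)
G21
G90
G00 X309.191 Y48.150
M4 S207
G1 X286.437 Y54.122 F3507
G1 X235.982 Y61.305 F3507
G1 X175.416 Y66.920 F3507
G1 X122.328 Y68.190 F3507
G1 X94.307 Y62.339 F3507
G00 X68.661 Y26.336
M4 S207
G1 X72.619 Y45.845 F3507
G1 X69.368 Y71.560 F3507
G1 X62.349 Y98.337 F3507
G1 X55.005 Y121.031 F3507
G1 X50.775 Y134.498 F3507
G00 X84.611 Y85.827
M4 S207
G1 X212.266 Y85.827 F3507
G1 X212.266 Y79.272 F3507
G1 X84.611 Y79.272 F3507
G1 X84.611 Y85.827 F3507
M5
G00 X0.000 Y0.000

Since the viewBox matches the mm dimensions, user units are millimetres directly. The only transform is the Y-flip y_m = 157.954 − y_svg.

Shape 1 is a cubic bezier drawn with `<path>`. Its stroke #ff00ff means engrave at S207, F3507. After flipping Y the toolpath is (309.191,48.150) → (286.437,54.122) → (235.982,61.305) → (175.416,66.920) → (122.328,68.190) → (94.307,62.339).

Shape 2 is a cubic bezier drawn with `<path>`. Its stroke #ff00ff means engrave at S207, F3507. After flipping Y the toolpath is (68.661,26.336) → (72.619,45.845) → (69.368,71.560) → (62.349,98.337) → (55.005,121.031) → (50.775,134.498).

Shape 3 is a rectangle drawn with `<rect>`. Its stroke #ff00ff means engrave at S207, F3507. After flipping Y the toolpath is (84.611,85.827) → (212.266,85.827) → (212.266,79.272) → (84.611,79.272) → (84.611,85.827), returning to the start.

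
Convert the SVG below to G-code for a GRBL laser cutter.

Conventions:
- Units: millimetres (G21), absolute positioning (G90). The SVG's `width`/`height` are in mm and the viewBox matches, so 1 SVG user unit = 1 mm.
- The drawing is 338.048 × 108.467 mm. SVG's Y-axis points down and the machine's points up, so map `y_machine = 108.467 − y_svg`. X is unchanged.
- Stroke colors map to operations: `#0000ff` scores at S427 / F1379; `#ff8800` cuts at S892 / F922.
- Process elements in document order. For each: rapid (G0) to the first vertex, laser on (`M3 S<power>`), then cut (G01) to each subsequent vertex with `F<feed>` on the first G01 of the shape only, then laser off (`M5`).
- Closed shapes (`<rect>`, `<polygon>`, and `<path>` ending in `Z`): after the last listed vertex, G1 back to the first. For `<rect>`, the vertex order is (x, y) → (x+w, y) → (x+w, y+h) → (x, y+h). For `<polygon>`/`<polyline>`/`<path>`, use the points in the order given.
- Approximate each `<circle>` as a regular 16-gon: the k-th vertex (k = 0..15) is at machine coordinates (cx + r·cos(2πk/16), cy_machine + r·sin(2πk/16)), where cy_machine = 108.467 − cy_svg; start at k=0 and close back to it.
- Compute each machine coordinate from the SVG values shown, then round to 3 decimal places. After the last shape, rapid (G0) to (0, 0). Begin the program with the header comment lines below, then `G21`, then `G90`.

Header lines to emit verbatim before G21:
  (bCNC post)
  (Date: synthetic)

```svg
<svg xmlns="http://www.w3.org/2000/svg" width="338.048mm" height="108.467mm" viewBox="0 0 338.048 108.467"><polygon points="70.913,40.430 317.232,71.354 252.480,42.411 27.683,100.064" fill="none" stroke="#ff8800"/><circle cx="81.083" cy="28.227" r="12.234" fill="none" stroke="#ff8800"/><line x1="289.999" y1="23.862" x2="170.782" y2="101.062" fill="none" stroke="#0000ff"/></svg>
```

1 u = 1 mm; y_m = 108.467 − y.

[1] `<polygon>` closed polygon, #ff8800→cut S892 F922: (70.913,68.037) → (317.232,37.113) → (252.480,66.056) → (27.683,8.403) → (70.913,68.037) (closed)

[2] `<circle>` circle, #ff8800→cut S892 F922: (93.317,80.240) → (92.386,84.922) → (89.734,88.891) → (85.765,91.543) → (81.083,92.474) → (76.401,91.543) → (72.432,88.891) → (69.780,84.922) → (68.849,80.240) → (69.780,75.558) → (72.432,71.589) → (76.401,68.937) → (81.083,68.006) → (85.765,68.937) → (89.734,71.589) → (92.386,75.558) → (93.317,80.240) (closed)

[3] `<line>` line segment, #0000ff→score S427 F1379: (289.999,84.605) → (170.782,7.405)

(bCNC post)
(Date: synthetic)
G21
G90
G0 X70.913 Y68.037
M3 S892
G01 X317.232 Y37.113 F922
G01 X252.480 Y66.056
G01 X27.683 Y8.403
G01 X70.913 Y68.037
M5
G0 X93.317 Y80.240
M3 S892
G01 X92.386 Y84.922 F922
G01 X89.734 Y88.891
G01 X85.765 Y91.543
G01 X81.083 Y92.474
G01 X76.401 Y91.543
G01 X72.432 Y88.891
G01 X69.780 Y84.922
G01 X68.849 Y80.240
G01 X69.780 Y75.558
G01 X72.432 Y71.589
G01 X76.401 Y68.937
G01 X81.083 Y68.006
G01 X85.765 Y68.937
G01 X89.734 Y71.589
G01 X92.386 Y75.558
G01 X93.317 Y80.240
M5
G0 X289.999 Y84.605
M3 S427
G01 X170.782 Y7.405 F1379
M5
G0 X0.000 Y0.000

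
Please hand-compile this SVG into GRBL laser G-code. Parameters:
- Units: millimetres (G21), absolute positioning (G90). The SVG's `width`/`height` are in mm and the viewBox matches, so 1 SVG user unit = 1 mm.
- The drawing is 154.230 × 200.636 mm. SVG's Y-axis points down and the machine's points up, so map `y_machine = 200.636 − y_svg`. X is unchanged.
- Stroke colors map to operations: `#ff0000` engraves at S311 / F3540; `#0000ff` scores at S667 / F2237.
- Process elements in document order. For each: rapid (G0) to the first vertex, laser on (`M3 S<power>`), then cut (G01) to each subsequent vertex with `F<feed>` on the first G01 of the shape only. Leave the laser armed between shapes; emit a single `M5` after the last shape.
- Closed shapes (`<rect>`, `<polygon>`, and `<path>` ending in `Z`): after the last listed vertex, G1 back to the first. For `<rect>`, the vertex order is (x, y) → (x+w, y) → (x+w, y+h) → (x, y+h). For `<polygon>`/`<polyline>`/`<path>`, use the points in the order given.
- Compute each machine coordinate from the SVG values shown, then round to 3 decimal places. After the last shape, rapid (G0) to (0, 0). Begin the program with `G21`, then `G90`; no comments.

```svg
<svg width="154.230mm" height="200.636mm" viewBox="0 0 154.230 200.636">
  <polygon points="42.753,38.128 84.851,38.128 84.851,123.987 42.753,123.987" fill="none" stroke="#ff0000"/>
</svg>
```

G21
G90
G0 X42.753 Y162.508
M3 S311
G01 X84.851 Y162.508 F3540
G01 X84.851 Y76.649
G01 X42.753 Y76.649
G01 X42.753 Y162.508
M5
G0 X0.000 Y0.000

Since the viewBox matches the mm dimensions, user units are millimetres directly. The only transform is the Y-flip y_m = 200.636 − y_svg.

Shape 1 is a rectangle drawn with `<polygon>`. Its stroke #ff0000 means engrave at S311, F3540. After flipping Y the toolpath is (42.753,162.508) → (84.851,162.508) → (84.851,76.649) → (42.753,76.649) → (42.753,162.508), returning to the start.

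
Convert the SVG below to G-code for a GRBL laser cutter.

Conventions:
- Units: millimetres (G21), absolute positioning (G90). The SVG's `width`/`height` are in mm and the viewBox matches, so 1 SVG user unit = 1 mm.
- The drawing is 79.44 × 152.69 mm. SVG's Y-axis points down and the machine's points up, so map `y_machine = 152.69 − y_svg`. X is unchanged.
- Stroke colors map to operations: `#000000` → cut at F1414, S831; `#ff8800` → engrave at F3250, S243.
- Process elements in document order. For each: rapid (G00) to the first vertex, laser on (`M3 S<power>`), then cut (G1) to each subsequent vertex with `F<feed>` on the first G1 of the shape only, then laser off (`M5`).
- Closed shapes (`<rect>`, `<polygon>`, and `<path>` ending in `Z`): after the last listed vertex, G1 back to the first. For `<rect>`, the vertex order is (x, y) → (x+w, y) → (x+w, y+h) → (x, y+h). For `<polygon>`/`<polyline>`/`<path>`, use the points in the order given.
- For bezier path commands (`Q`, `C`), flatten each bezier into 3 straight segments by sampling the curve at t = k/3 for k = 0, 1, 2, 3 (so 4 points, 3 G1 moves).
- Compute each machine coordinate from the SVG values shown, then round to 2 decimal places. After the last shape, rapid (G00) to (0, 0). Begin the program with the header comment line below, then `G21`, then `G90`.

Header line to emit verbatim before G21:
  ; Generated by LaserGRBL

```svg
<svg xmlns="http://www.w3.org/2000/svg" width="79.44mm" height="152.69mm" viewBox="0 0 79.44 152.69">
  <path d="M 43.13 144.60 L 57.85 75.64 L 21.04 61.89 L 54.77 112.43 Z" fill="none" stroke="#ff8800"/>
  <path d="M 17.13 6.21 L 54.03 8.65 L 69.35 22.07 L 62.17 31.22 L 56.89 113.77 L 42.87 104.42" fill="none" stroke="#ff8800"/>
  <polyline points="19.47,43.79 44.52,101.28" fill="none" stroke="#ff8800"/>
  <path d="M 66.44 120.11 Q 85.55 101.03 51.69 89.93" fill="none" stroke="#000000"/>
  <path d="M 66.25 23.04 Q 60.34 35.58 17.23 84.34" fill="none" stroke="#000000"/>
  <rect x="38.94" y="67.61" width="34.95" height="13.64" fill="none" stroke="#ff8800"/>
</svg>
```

; Generated by LaserGRBL
G21
G90
G00 X43.13 Y8.09
M3 S243
G1 X57.85 Y77.05 F3250
G1 X21.04 Y90.80
G1 X54.77 Y40.26
G1 X43.13 Y8.09
M5
G00 X17.13 Y146.48
M3 S243
G1 X54.03 Y144.04 F3250
G1 X69.35 Y130.62
G1 X62.17 Y121.47
G1 X56.89 Y38.92
G1 X42.87 Y48.27
M5
G00 X19.47 Y108.90
M3 S243
G1 X44.52 Y51.41 F3250
M5
G00 X66.44 Y32.58
M3 S831
G1 X73.29 Y44.41 F1414
G1 X68.38 Y54.47
G1 X51.69 Y62.76
M5
G00 X66.25 Y129.65
M3 S831
G1 X58.18 Y117.27 F1414
G1 X41.84 Y96.83
G1 X17.23 Y68.35
M5
G00 X38.94 Y85.08
M3 S243
G1 X73.89 Y85.08 F3250
G1 X73.89 Y71.44
G1 X38.94 Y71.44
G1 X38.94 Y85.08
M5
G00 X0.00 Y0.00

viewBox `0 0 79.44 152.69` with mm width/height → 1 unit = 1 mm. Flip: y_m = 152.69 − y_svg.

**Shape 1** — `<path>` closed polygon, stroke `#ff8800` → engrave (S243, F3250). Machine vertices: (43.13,8.09) → (57.85,77.05) → (21.04,90.80) → (54.77,40.26) → (43.13,8.09). Closed: final G1 returns to the first vertex.

**Shape 2** — `<path>` open polyline, stroke `#ff8800` → engrave (S243, F3250). Machine vertices: (17.13,146.48) → (54.03,144.04) → (69.35,130.62) → (62.17,121.47) → (56.89,38.92) → (42.87,48.27). Open path.

**Shape 3** — `<polyline>` line segment, stroke `#ff8800` → engrave (S243, F3250). Machine vertices: (19.47,108.90) → (44.52,51.41). Open path.

**Shape 4** — `<path>` quadratic bezier, stroke `#000000` → cut (S831, F1414). Control points (SVG): P0=(66.44,120.11), P1=(85.55,101.03), P2=(51.69,89.93); sampled at t=k/3. Machine vertices: (66.44,32.58) → (73.29,44.41) → (68.38,54.47) → (51.69,62.76). Open path.

**Shape 5** — `<path>` quadratic bezier, stroke `#000000` → cut (S831, F1414). Control points (SVG): P0=(66.25,23.04), P1=(60.34,35.58), P2=(17.23,84.34); sampled at t=k/3. Machine vertices: (66.25,129.65) → (58.18,117.27) → (41.84,96.83) → (17.23,68.35). Open path.

**Shape 6** — `<rect>` rectangle, stroke `#ff8800` → engrave (S243, F3250). Machine vertices: (38.94,85.08) → (73.89,85.08) → (73.89,71.44) → (38.94,71.44) → (38.94,85.08). Closed: final G1 returns to the first vertex.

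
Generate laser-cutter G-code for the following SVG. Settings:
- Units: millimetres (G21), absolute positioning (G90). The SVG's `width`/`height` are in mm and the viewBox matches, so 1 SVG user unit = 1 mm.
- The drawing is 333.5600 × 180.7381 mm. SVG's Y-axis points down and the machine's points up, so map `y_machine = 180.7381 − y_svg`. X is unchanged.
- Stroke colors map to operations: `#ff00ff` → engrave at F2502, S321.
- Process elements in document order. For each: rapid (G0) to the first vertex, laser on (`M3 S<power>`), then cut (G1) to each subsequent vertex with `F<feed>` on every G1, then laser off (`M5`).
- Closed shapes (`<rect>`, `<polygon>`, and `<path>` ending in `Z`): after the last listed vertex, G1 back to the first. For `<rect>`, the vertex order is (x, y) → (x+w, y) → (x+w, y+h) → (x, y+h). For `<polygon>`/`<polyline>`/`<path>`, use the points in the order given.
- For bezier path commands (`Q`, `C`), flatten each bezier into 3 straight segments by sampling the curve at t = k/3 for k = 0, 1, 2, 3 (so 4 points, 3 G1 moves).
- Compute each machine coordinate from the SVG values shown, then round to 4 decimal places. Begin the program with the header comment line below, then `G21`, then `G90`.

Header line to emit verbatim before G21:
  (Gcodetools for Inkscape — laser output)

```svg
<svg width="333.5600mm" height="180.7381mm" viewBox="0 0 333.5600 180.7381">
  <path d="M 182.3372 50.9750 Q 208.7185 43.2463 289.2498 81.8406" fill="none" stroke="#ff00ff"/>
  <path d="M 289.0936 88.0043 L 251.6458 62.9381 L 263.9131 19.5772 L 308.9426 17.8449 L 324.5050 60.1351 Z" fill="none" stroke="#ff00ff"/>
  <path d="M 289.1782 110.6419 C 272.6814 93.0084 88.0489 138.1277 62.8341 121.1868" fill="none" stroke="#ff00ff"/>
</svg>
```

(Gcodetools for Inkscape — laser output)
G21
G90
G0 X182.3372 Y129.7631
M3 S321
G1 X205.9414 Y129.7686 F2502
G1 X241.5789 Y119.4800 F2502
G1 X289.2498 Y98.8975 F2502
M5
G0 X289.0936 Y92.7338
M3 S321
G1 X251.6458 Y117.8000 F2502
G1 X263.9131 Y161.1609 F2502
G1 X308.9426 Y162.8932 F2502
G1 X324.5050 Y120.6030 F2502
G1 X289.0936 Y92.7338 F2502
M5
G0 X289.1782 Y70.0962
M3 S321
G1 X228.7678 Y71.4348 F2502
G1 X129.0565 Y58.6744 F2502
G1 X62.8341 Y59.5513 F2502
M5

viewBox `0 0 333.5600 180.7381` with mm width/height → 1 unit = 1 mm. Flip: y_m = 180.7381 − y_svg.

**Shape 1** — `<path>` quadratic bezier, stroke `#ff00ff` → engrave (S321, F2502). Control points (SVG): P0=(182.3372,50.9750), P1=(208.7185,43.2463), P2=(289.2498,81.8406); sampled at t=k/3. Machine vertices: (182.3372,129.7631) → (205.9414,129.7686) → (241.5789,119.4800) → (289.2498,98.8975). Open path.

**Shape 2** — `<path>` regular polygon, stroke `#ff00ff` → engrave (S321, F2502). Machine vertices: (289.0936,92.7338) → (251.6458,117.8000) → (263.9131,161.1609) → (308.9426,162.8932) → (324.5050,120.6030) → (289.0936,92.7338). Closed: final G1 returns to the first vertex.

**Shape 3** — `<path>` cubic bezier, stroke `#ff00ff` → engrave (S321, F2502). Control points (SVG): P0=(289.1782,110.6419), P1=(272.6814,93.0084), P2=(88.0489,138.1277), P3=(62.8341,121.1868); sampled at t=k/3. Machine vertices: (289.1782,70.0962) → (228.7678,71.4348) → (129.0565,58.6744) → (62.8341,59.5513). Open path.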